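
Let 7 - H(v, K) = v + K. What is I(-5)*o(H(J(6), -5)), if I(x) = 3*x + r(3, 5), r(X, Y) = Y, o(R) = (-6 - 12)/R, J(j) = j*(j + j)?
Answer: -3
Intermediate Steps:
J(j) = 2*j**2 (J(j) = j*(2*j) = 2*j**2)
H(v, K) = 7 - K - v (H(v, K) = 7 - (v + K) = 7 - (K + v) = 7 + (-K - v) = 7 - K - v)
o(R) = -18/R
I(x) = 5 + 3*x (I(x) = 3*x + 5 = 5 + 3*x)
I(-5)*o(H(J(6), -5)) = (5 + 3*(-5))*(-18/(7 - 1*(-5) - 2*6**2)) = (5 - 15)*(-18/(7 + 5 - 2*36)) = -(-180)/(7 + 5 - 1*72) = -(-180)/(7 + 5 - 72) = -(-180)/(-60) = -(-180)*(-1)/60 = -10*3/10 = -3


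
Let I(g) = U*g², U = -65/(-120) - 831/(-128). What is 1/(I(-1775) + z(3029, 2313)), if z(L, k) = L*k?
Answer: 384/11200171693 ≈ 3.4285e-8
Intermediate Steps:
U = 2701/384 (U = -65*(-1/120) - 831*(-1/128) = 13/24 + 831/128 = 2701/384 ≈ 7.0339)
I(g) = 2701*g²/384
1/(I(-1775) + z(3029, 2313)) = 1/((2701/384)*(-1775)² + 3029*2313) = 1/((2701/384)*3150625 + 7006077) = 1/(8509838125/384 + 7006077) = 1/(11200171693/384) = 384/11200171693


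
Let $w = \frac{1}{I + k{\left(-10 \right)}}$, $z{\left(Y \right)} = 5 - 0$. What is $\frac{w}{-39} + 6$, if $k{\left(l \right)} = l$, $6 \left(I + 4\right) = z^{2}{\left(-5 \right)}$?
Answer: $\frac{4604}{767} \approx 6.0026$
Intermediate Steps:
$z{\left(Y \right)} = 5$ ($z{\left(Y \right)} = 5 + 0 = 5$)
$I = \frac{1}{6}$ ($I = -4 + \frac{5^{2}}{6} = -4 + \frac{1}{6} \cdot 25 = -4 + \frac{25}{6} = \frac{1}{6} \approx 0.16667$)
$w = - \frac{6}{59}$ ($w = \frac{1}{\frac{1}{6} - 10} = \frac{1}{- \frac{59}{6}} = - \frac{6}{59} \approx -0.10169$)
$\frac{w}{-39} + 6 = \frac{1}{-39} \left(- \frac{6}{59}\right) + 6 = \left(- \frac{1}{39}\right) \left(- \frac{6}{59}\right) + 6 = \frac{2}{767} + 6 = \frac{4604}{767}$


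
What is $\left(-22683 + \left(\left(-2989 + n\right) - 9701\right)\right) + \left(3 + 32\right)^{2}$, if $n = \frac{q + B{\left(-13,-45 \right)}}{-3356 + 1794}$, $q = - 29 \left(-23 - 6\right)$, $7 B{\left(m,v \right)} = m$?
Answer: $- \frac{16971823}{497} \approx -34149.0$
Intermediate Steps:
$B{\left(m,v \right)} = \frac{m}{7}$
$q = 841$ ($q = \left(-29\right) \left(-29\right) = 841$)
$n = - \frac{267}{497}$ ($n = \frac{841 + \frac{1}{7} \left(-13\right)}{-3356 + 1794} = \frac{841 - \frac{13}{7}}{-1562} = \frac{5874}{7} \left(- \frac{1}{1562}\right) = - \frac{267}{497} \approx -0.53722$)
$\left(-22683 + \left(\left(-2989 + n\right) - 9701\right)\right) + \left(3 + 32\right)^{2} = \left(-22683 - \frac{6307197}{497}\right) + \left(3 + 32\right)^{2} = \left(-22683 - \frac{6307197}{497}\right) + 35^{2} = \left(-22683 - \frac{6307197}{497}\right) + 1225 = - \frac{17580648}{497} + 1225 = - \frac{16971823}{497}$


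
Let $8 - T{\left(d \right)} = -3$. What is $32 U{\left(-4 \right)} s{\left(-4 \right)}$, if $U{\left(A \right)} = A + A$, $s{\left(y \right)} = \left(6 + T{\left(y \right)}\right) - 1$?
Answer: $-4096$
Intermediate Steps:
$T{\left(d \right)} = 11$ ($T{\left(d \right)} = 8 - -3 = 8 + 3 = 11$)
$s{\left(y \right)} = 16$ ($s{\left(y \right)} = \left(6 + 11\right) - 1 = 17 - 1 = 16$)
$U{\left(A \right)} = 2 A$
$32 U{\left(-4 \right)} s{\left(-4 \right)} = 32 \cdot 2 \left(-4\right) 16 = 32 \left(-8\right) 16 = \left(-256\right) 16 = -4096$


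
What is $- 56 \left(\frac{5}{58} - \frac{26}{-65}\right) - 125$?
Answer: $- \frac{22073}{145} \approx -152.23$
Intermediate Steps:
$- 56 \left(\frac{5}{58} - \frac{26}{-65}\right) - 125 = - 56 \left(5 \cdot \frac{1}{58} - - \frac{2}{5}\right) - 125 = - 56 \left(\frac{5}{58} + \frac{2}{5}\right) - 125 = \left(-56\right) \frac{141}{290} - 125 = - \frac{3948}{145} - 125 = - \frac{22073}{145}$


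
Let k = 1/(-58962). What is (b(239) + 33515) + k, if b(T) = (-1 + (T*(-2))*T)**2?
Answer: 769542340406567/58962 ≈ 1.3051e+10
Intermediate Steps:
b(T) = (-1 - 2*T**2)**2 (b(T) = (-1 + (-2*T)*T)**2 = (-1 - 2*T**2)**2)
k = -1/58962 ≈ -1.6960e-5
(b(239) + 33515) + k = ((1 + 2*239**2)**2 + 33515) - 1/58962 = ((1 + 2*57121)**2 + 33515) - 1/58962 = ((1 + 114242)**2 + 33515) - 1/58962 = (114243**2 + 33515) - 1/58962 = (13051463049 + 33515) - 1/58962 = 13051496564 - 1/58962 = 769542340406567/58962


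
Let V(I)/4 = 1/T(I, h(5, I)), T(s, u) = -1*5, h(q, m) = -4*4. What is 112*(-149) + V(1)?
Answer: -83444/5 ≈ -16689.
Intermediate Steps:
h(q, m) = -16
T(s, u) = -5
V(I) = -4/5 (V(I) = 4/(-5) = 4*(-1/5) = -4/5)
112*(-149) + V(1) = 112*(-149) - 4/5 = -16688 - 4/5 = -83444/5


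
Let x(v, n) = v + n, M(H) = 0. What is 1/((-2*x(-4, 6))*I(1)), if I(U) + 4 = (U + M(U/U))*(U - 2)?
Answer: 1/20 ≈ 0.050000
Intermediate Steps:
I(U) = -4 + U*(-2 + U) (I(U) = -4 + (U + 0)*(U - 2) = -4 + U*(-2 + U))
x(v, n) = n + v
1/((-2*x(-4, 6))*I(1)) = 1/((-2*(6 - 4))*(-4 + 1² - 2*1)) = 1/((-2*2)*(-4 + 1 - 2)) = 1/(-4*(-5)) = 1/20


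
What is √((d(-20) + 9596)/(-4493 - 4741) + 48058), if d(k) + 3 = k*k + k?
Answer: √50588366286/1026 ≈ 219.22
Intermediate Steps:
d(k) = -3 + k + k² (d(k) = -3 + (k*k + k) = -3 + (k² + k) = -3 + (k + k²) = -3 + k + k²)
√((d(-20) + 9596)/(-4493 - 4741) + 48058) = √(((-3 - 20 + (-20)²) + 9596)/(-4493 - 4741) + 48058) = √(((-3 - 20 + 400) + 9596)/(-9234) + 48058) = √((377 + 9596)*(-1/9234) + 48058) = √(9973*(-1/9234) + 48058) = √(-9973/9234 + 48058) = √(443757599/9234) = √50588366286/1026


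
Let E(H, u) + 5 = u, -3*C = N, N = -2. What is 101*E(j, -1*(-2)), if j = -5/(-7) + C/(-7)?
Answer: -303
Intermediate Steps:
C = ⅔ (C = -⅓*(-2) = ⅔ ≈ 0.66667)
j = 13/21 (j = -5/(-7) + (⅔)/(-7) = -5*(-⅐) + (⅔)*(-⅐) = 5/7 - 2/21 = 13/21 ≈ 0.61905)
E(H, u) = -5 + u
101*E(j, -1*(-2)) = 101*(-5 - 1*(-2)) = 101*(-5 + 2) = 101*(-3) = -303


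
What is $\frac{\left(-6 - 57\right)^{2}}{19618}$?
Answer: $\frac{3969}{19618} \approx 0.20231$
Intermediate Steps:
$\frac{\left(-6 - 57\right)^{2}}{19618} = \left(-6 - 57\right)^{2} \cdot \frac{1}{19618} = \left(-63\right)^{2} \cdot \frac{1}{19618} = 3969 \cdot \frac{1}{19618} = \frac{3969}{19618}$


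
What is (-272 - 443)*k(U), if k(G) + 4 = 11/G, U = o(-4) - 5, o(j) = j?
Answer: 33605/9 ≈ 3733.9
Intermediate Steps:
U = -9 (U = -4 - 5 = -9)
k(G) = -4 + 11/G
(-272 - 443)*k(U) = (-272 - 443)*(-4 + 11/(-9)) = -715*(-4 + 11*(-1/9)) = -715*(-4 - 11/9) = -715*(-47/9) = 33605/9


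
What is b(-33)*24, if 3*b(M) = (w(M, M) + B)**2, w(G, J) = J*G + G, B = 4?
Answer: 8988800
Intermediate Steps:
w(G, J) = G + G*J (w(G, J) = G*J + G = G + G*J)
b(M) = (4 + M*(1 + M))**2/3 (b(M) = (M*(1 + M) + 4)**2/3 = (4 + M*(1 + M))**2/3)
b(-33)*24 = ((4 - 33*(1 - 33))**2/3)*24 = ((4 - 33*(-32))**2/3)*24 = ((4 + 1056)**2/3)*24 = ((1/3)*1060**2)*24 = ((1/3)*1123600)*24 = (1123600/3)*24 = 8988800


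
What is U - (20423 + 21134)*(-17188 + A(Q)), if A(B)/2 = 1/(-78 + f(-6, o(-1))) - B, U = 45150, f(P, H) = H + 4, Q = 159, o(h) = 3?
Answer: 51655564546/71 ≈ 7.2754e+8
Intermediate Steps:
f(P, H) = 4 + H
A(B) = -2/71 - 2*B (A(B) = 2*(1/(-78 + (4 + 3)) - B) = 2*(1/(-78 + 7) - B) = 2*(1/(-71) - B) = 2*(-1/71 - B) = -2/71 - 2*B)
U - (20423 + 21134)*(-17188 + A(Q)) = 45150 - (20423 + 21134)*(-17188 + (-2/71 - 2*159)) = 45150 - 41557*(-17188 + (-2/71 - 318)) = 45150 - 41557*(-17188 - 22580/71) = 45150 - 41557*(-1242928)/71 = 45150 - 1*(-51652358896/71) = 45150 + 51652358896/71 = 51655564546/71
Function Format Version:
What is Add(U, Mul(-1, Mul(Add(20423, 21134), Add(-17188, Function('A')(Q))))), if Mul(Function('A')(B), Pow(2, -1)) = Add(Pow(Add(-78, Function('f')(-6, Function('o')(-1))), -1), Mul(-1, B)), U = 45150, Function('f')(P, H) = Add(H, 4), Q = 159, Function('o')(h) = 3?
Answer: Rational(51655564546, 71) ≈ 7.2754e+8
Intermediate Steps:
Function('f')(P, H) = Add(4, H)
Function('A')(B) = Add(Rational(-2, 71), Mul(-2, B)) (Function('A')(B) = Mul(2, Add(Pow(Add(-78, Add(4, 3)), -1), Mul(-1, B))) = Mul(2, Add(Pow(Add(-78, 7), -1), Mul(-1, B))) = Mul(2, Add(Pow(-71, -1), Mul(-1, B))) = Mul(2, Add(Rational(-1, 71), Mul(-1, B))) = Add(Rational(-2, 71), Mul(-2, B)))
Add(U, Mul(-1, Mul(Add(20423, 21134), Add(-17188, Function('A')(Q))))) = Add(45150, Mul(-1, Mul(Add(20423, 21134), Add(-17188, Add(Rational(-2, 71), Mul(-2, 159)))))) = Add(45150, Mul(-1, Mul(41557, Add(-17188, Add(Rational(-2, 71), -318))))) = Add(45150, Mul(-1, Mul(41557, Add(-17188, Rational(-22580, 71))))) = Add(45150, Mul(-1, Mul(41557, Rational(-1242928, 71)))) = Add(45150, Mul(-1, Rational(-51652358896, 71))) = Add(45150, Rational(51652358896, 71)) = Rational(51655564546, 71)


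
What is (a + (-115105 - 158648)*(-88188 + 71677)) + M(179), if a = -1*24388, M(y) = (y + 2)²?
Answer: 4519944156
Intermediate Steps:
M(y) = (2 + y)²
a = -24388
(a + (-115105 - 158648)*(-88188 + 71677)) + M(179) = (-24388 + (-115105 - 158648)*(-88188 + 71677)) + (2 + 179)² = (-24388 - 273753*(-16511)) + 181² = (-24388 + 4519935783) + 32761 = 4519911395 + 32761 = 4519944156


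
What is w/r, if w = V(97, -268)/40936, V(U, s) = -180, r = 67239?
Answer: -5/76458214 ≈ -6.5395e-8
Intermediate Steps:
w = -45/10234 (w = -180/40936 = -180*1/40936 = -45/10234 ≈ -0.0043971)
w/r = -45/10234/67239 = -45/10234*1/67239 = -5/76458214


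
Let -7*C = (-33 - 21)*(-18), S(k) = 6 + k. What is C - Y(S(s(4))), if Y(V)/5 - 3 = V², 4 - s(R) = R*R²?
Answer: -103137/7 ≈ -14734.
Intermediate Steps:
s(R) = 4 - R³ (s(R) = 4 - R*R² = 4 - R³)
Y(V) = 15 + 5*V²
C = -972/7 (C = -(-33 - 21)*(-18)/7 = -(-54)*(-18)/7 = -⅐*972 = -972/7 ≈ -138.86)
C - Y(S(s(4))) = -972/7 - (15 + 5*(6 + (4 - 1*4³))²) = -972/7 - (15 + 5*(6 + (4 - 1*64))²) = -972/7 - (15 + 5*(6 + (4 - 64))²) = -972/7 - (15 + 5*(6 - 60)²) = -972/7 - (15 + 5*(-54)²) = -972/7 - (15 + 5*2916) = -972/7 - (15 + 14580) = -972/7 - 1*14595 = -972/7 - 14595 = -103137/7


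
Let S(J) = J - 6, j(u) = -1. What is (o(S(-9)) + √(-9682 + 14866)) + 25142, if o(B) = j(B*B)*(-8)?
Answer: 25222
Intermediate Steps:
S(J) = -6 + J
o(B) = 8 (o(B) = -1*(-8) = 8)
(o(S(-9)) + √(-9682 + 14866)) + 25142 = (8 + √(-9682 + 14866)) + 25142 = (8 + √5184) + 25142 = (8 + 72) + 25142 = 80 + 25142 = 25222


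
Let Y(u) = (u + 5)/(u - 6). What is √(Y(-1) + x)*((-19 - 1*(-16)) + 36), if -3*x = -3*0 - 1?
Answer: 11*I*√105/7 ≈ 16.102*I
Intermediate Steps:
x = ⅓ (x = -(-3*0 - 1)/3 = -(0 - 1)/3 = -⅓*(-1) = ⅓ ≈ 0.33333)
Y(u) = (5 + u)/(-6 + u)
√(Y(-1) + x)*((-19 - 1*(-16)) + 36) = √((5 - 1)/(-6 - 1) + ⅓)*((-19 - 1*(-16)) + 36) = √(4/(-7) + ⅓)*((-19 + 16) + 36) = √(-⅐*4 + ⅓)*(-3 + 36) = √(-4/7 + ⅓)*33 = √(-5/21)*33 = (I*√105/21)*33 = 11*I*√105/7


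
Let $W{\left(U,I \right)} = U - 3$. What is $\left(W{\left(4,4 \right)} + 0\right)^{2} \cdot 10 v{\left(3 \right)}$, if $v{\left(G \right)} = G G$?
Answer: $90$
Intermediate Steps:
$W{\left(U,I \right)} = -3 + U$ ($W{\left(U,I \right)} = U - 3 = -3 + U$)
$v{\left(G \right)} = G^{2}$
$\left(W{\left(4,4 \right)} + 0\right)^{2} \cdot 10 v{\left(3 \right)} = \left(\left(-3 + 4\right) + 0\right)^{2} \cdot 10 \cdot 3^{2} = \left(1 + 0\right)^{2} \cdot 10 \cdot 9 = 1^{2} \cdot 10 \cdot 9 = 1 \cdot 10 \cdot 9 = 10 \cdot 9 = 90$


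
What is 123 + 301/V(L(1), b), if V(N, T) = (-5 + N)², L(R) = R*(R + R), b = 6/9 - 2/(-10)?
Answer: 1408/9 ≈ 156.44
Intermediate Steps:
b = 13/15 (b = 6*(⅑) - 2*(-⅒) = ⅔ + ⅕ = 13/15 ≈ 0.86667)
L(R) = 2*R² (L(R) = R*(2*R) = 2*R²)
123 + 301/V(L(1), b) = 123 + 301/((-5 + 2*1²)²) = 123 + 301/((-5 + 2*1)²) = 123 + 301/((-5 + 2)²) = 123 + 301/((-3)²) = 123 + 301/9 = 1408/9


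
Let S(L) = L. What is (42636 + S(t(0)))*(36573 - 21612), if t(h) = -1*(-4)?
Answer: 637937040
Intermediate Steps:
t(h) = 4
(42636 + S(t(0)))*(36573 - 21612) = (42636 + 4)*(36573 - 21612) = 42640*14961 = 637937040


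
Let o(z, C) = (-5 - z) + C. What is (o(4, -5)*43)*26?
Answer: -15652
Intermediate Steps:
o(z, C) = -5 + C - z
(o(4, -5)*43)*26 = ((-5 - 5 - 1*4)*43)*26 = ((-5 - 5 - 4)*43)*26 = -14*43*26 = -602*26 = -15652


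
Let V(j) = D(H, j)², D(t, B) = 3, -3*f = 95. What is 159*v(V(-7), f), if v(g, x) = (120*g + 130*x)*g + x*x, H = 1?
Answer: -12558085/3 ≈ -4.1860e+6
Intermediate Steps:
f = -95/3 (f = -⅓*95 = -95/3 ≈ -31.667)
V(j) = 9 (V(j) = 3² = 9)
v(g, x) = x² + g*(120*g + 130*x) (v(g, x) = g*(120*g + 130*x) + x² = x² + g*(120*g + 130*x))
159*v(V(-7), f) = 159*((-95/3)² + 120*9² + 130*9*(-95/3)) = 159*(9025/9 + 120*81 - 37050) = 159*(9025/9 + 9720 - 37050) = 159*(-236945/9) = -12558085/3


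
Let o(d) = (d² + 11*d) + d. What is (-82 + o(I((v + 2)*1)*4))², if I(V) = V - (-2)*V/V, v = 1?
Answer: 311364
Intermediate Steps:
I(V) = 2 + V (I(V) = V - (-2) = V - 1*(-2) = V + 2 = 2 + V)
o(d) = d² + 12*d
(-82 + o(I((v + 2)*1)*4))² = (-82 + ((2 + (1 + 2)*1)*4)*(12 + (2 + (1 + 2)*1)*4))² = (-82 + ((2 + 3*1)*4)*(12 + (2 + 3*1)*4))² = (-82 + ((2 + 3)*4)*(12 + (2 + 3)*4))² = (-82 + (5*4)*(12 + 5*4))² = (-82 + 20*(12 + 20))² = (-82 + 20*32)² = (-82 + 640)² = 558² = 311364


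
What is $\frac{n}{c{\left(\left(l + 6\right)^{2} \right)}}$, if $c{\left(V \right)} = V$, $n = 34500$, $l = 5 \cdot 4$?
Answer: $\frac{8625}{169} \approx 51.036$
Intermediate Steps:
$l = 20$
$\frac{n}{c{\left(\left(l + 6\right)^{2} \right)}} = \frac{34500}{\left(20 + 6\right)^{2}} = \frac{34500}{26^{2}} = \frac{34500}{676} = 34500 \cdot \frac{1}{676} = \frac{8625}{169}$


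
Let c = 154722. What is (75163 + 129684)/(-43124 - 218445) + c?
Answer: 512281949/3311 ≈ 1.5472e+5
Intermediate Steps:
(75163 + 129684)/(-43124 - 218445) + c = (75163 + 129684)/(-43124 - 218445) + 154722 = 204847/(-261569) + 154722 = 204847*(-1/261569) + 154722 = -2593/3311 + 154722 = 512281949/3311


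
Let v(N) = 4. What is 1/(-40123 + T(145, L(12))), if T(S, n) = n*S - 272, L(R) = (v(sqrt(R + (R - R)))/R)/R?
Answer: -36/1454075 ≈ -2.4758e-5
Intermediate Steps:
L(R) = 4/R**2 (L(R) = (4/R)/R = 4/R**2)
T(S, n) = -272 + S*n (T(S, n) = S*n - 272 = -272 + S*n)
1/(-40123 + T(145, L(12))) = 1/(-40123 + (-272 + 145*(4/12**2))) = 1/(-40123 + (-272 + 145*(4*(1/144)))) = 1/(-40123 + (-272 + 145*(1/36))) = 1/(-40123 + (-272 + 145/36)) = 1/(-40123 - 9647/36) = 1/(-1454075/36) = -36/1454075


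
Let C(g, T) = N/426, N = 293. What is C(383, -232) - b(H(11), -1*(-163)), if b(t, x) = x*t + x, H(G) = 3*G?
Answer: -2360599/426 ≈ -5541.3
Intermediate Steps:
C(g, T) = 293/426
b(t, x) = x + t*x (b(t, x) = t*x + x = x + t*x)
C(383, -232) - b(H(11), -1*(-163)) = 293/426 - (-1*(-163))*(1 + 3*11) = 293/426 - 163*(1 + 33) = 293/426 - 163*34 = 293/426 - 1*5542 = 293/426 - 5542 = -2360599/426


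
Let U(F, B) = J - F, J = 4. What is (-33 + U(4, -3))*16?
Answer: -528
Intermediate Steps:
U(F, B) = 4 - F
(-33 + U(4, -3))*16 = (-33 + (4 - 1*4))*16 = (-33 + (4 - 4))*16 = (-33 + 0)*16 = -33*16 = -528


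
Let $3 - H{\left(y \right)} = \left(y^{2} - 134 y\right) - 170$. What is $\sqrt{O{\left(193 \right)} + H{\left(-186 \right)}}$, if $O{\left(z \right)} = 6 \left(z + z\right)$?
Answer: $i \sqrt{57031} \approx 238.81 i$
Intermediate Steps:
$O{\left(z \right)} = 12 z$ ($O{\left(z \right)} = 6 \cdot 2 z = 12 z$)
$H{\left(y \right)} = 173 - y^{2} + 134 y$ ($H{\left(y \right)} = 3 - \left(\left(y^{2} - 134 y\right) - 170\right) = 3 - \left(-170 + y^{2} - 134 y\right) = 3 + \left(170 - y^{2} + 134 y\right) = 173 - y^{2} + 134 y$)
$\sqrt{O{\left(193 \right)} + H{\left(-186 \right)}} = \sqrt{12 \cdot 193 + \left(173 - \left(-186\right)^{2} + 134 \left(-186\right)\right)} = \sqrt{2316 - 59347} = \sqrt{-57031} = i \sqrt{57031}$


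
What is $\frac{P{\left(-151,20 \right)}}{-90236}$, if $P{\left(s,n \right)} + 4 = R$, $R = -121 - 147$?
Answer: $\frac{4}{1327} \approx 0.0030143$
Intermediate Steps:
$R = -268$
$P{\left(s,n \right)} = -272$ ($P{\left(s,n \right)} = -4 - 268 = -272$)
$\frac{P{\left(-151,20 \right)}}{-90236} = - \frac{272}{-90236} = \left(-272\right) \left(- \frac{1}{90236}\right) = \frac{4}{1327}$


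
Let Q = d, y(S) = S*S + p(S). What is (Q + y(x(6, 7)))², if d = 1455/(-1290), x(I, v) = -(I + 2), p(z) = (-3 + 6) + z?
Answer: 24770529/7396 ≈ 3349.2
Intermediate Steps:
p(z) = 3 + z
x(I, v) = -2 - I (x(I, v) = -(2 + I) = -2 - I)
y(S) = 3 + S + S² (y(S) = S*S + (3 + S) = S² + (3 + S) = 3 + S + S²)
d = -97/86 (d = 1455*(-1/1290) = -97/86 ≈ -1.1279)
Q = -97/86 ≈ -1.1279
(Q + y(x(6, 7)))² = (-97/86 + (3 + (-2 - 1*6) + (-2 - 1*6)²))² = (-97/86 + (3 + (-2 - 6) + (-2 - 6)²))² = (-97/86 + (3 - 8 + (-8)²))² = (-97/86 + (3 - 8 + 64))² = (-97/86 + 59)² = (4977/86)² = 24770529/7396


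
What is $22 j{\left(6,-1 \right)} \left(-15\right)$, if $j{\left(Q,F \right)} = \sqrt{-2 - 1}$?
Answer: $- 330 i \sqrt{3} \approx - 571.58 i$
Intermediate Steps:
$j{\left(Q,F \right)} = i \sqrt{3}$ ($j{\left(Q,F \right)} = \sqrt{-3} = i \sqrt{3}$)
$22 j{\left(6,-1 \right)} \left(-15\right) = 22 i \sqrt{3} \left(-15\right) = - 330 i \sqrt{3}$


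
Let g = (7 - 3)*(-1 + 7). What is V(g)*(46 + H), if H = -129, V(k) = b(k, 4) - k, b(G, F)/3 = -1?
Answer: 2241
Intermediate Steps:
b(G, F) = -3 (b(G, F) = 3*(-1) = -3)
g = 24 (g = 4*6 = 24)
V(k) = -3 - k
V(g)*(46 + H) = (-3 - 1*24)*(46 - 129) = (-3 - 24)*(-83) = -27*(-83) = 2241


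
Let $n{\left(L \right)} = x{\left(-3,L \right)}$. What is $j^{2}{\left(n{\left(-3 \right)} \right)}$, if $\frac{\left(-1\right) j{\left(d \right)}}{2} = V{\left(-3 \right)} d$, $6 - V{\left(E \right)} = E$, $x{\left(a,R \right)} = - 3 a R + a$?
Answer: $291600$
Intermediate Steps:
$x{\left(a,R \right)} = a - 3 R a$ ($x{\left(a,R \right)} = - 3 R a + a = a - 3 R a$)
$n{\left(L \right)} = -3 + 9 L$ ($n{\left(L \right)} = - 3 \left(1 - 3 L\right) = -3 + 9 L$)
$V{\left(E \right)} = 6 - E$
$j{\left(d \right)} = - 18 d$ ($j{\left(d \right)} = - 2 \left(6 - -3\right) d = - 2 \left(6 + 3\right) d = - 2 \cdot 9 d = - 18 d$)
$j^{2}{\left(n{\left(-3 \right)} \right)} = \left(- 18 \left(-3 + 9 \left(-3\right)\right)\right)^{2} = \left(- 18 \left(-3 - 27\right)\right)^{2} = \left(\left(-18\right) \left(-30\right)\right)^{2} = 540^{2} = 291600$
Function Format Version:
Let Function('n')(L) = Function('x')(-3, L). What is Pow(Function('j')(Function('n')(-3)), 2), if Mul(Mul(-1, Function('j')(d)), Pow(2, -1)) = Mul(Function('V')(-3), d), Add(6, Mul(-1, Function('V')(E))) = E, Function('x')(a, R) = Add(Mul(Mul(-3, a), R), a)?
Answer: 291600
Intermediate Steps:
Function('x')(a, R) = Add(a, Mul(-3, R, a)) (Function('x')(a, R) = Add(Mul(-3, R, a), a) = Add(a, Mul(-3, R, a)))
Function('n')(L) = Add(-3, Mul(9, L)) (Function('n')(L) = Mul(-3, Add(1, Mul(-3, L))) = Add(-3, Mul(9, L)))
Function('V')(E) = Add(6, Mul(-1, E))
Function('j')(d) = Mul(-18, d) (Function('j')(d) = Mul(-2, Mul(Add(6, Mul(-1, -3)), d)) = Mul(-2, Mul(Add(6, 3), d)) = Mul(-2, Mul(9, d)) = Mul(-18, d))
Pow(Function('j')(Function('n')(-3)), 2) = Pow(Mul(-18, Add(-3, Mul(9, -3))), 2) = Pow(Mul(-18, Add(-3, -27)), 2) = Pow(Mul(-18, -30), 2) = Pow(540, 2) = 291600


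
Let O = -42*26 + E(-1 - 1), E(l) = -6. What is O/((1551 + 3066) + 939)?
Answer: -183/926 ≈ -0.19762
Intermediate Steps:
O = -1098 (O = -42*26 - 6 = -1092 - 6 = -1098)
O/((1551 + 3066) + 939) = -1098/((1551 + 3066) + 939) = -1098/(4617 + 939) = -1098/5556 = -1098*1/5556 = -183/926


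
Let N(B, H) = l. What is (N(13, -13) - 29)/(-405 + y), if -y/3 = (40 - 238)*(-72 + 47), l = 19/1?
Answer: 2/3051 ≈ 0.00065552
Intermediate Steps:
l = 19 (l = 19*1 = 19)
N(B, H) = 19
y = -14850 (y = -3*(40 - 238)*(-72 + 47) = -(-594)*(-25) = -3*4950 = -14850)
(N(13, -13) - 29)/(-405 + y) = (19 - 29)/(-405 - 14850) = -10/(-15255) = -10*(-1/15255) = 2/3051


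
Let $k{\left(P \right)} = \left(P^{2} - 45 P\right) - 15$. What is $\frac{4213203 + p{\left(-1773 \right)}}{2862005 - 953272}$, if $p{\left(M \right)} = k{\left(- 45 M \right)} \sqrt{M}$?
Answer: $\frac{4213203}{1908733} + \frac{19086167655 i \sqrt{197}}{1908733} \approx 2.2073 + 1.4035 \cdot 10^{5} i$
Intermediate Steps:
$k{\left(P \right)} = -15 + P^{2} - 45 P$
$p{\left(M \right)} = \sqrt{M} \left(-15 + 2025 M + 2025 M^{2}\right)$ ($p{\left(M \right)} = \left(-15 + \left(- 45 M\right)^{2} - 45 \left(- 45 M\right)\right) \sqrt{M} = \left(-15 + 2025 M^{2} + 2025 M\right) \sqrt{M} = \left(-15 + 2025 M + 2025 M^{2}\right) \sqrt{M} = \sqrt{M} \left(-15 + 2025 M + 2025 M^{2}\right)$)
$\frac{4213203 + p{\left(-1773 \right)}}{2862005 - 953272} = \frac{4213203 + \sqrt{-1773} \left(-15 + 2025 \left(-1773\right) + 2025 \left(-1773\right)^{2}\right)}{2862005 - 953272} = \frac{4213203 + 3 i \sqrt{197} \left(-15 - 3590325 + 2025 \cdot 3143529\right)}{1908733} = \left(4213203 + 3 i \sqrt{197} \left(-15 - 3590325 + 6365646225\right)\right) \frac{1}{1908733} = \left(4213203 + 3 i \sqrt{197} \cdot 6362055885\right) \frac{1}{1908733} = \left(4213203 + 19086167655 i \sqrt{197}\right) \frac{1}{1908733} = \frac{4213203}{1908733} + \frac{19086167655 i \sqrt{197}}{1908733}$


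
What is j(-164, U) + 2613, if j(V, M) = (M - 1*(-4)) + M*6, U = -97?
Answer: 1938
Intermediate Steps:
j(V, M) = 4 + 7*M (j(V, M) = (M + 4) + 6*M = (4 + M) + 6*M = 4 + 7*M)
j(-164, U) + 2613 = (4 + 7*(-97)) + 2613 = (4 - 679) + 2613 = -675 + 2613 = 1938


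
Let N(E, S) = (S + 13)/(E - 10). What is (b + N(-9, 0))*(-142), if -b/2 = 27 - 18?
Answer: 50410/19 ≈ 2653.2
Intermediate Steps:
b = -18 (b = -2*(27 - 18) = -2*9 = -18)
N(E, S) = (13 + S)/(-10 + E)
(b + N(-9, 0))*(-142) = (-18 + (13 + 0)/(-10 - 9))*(-142) = (-18 + 13/(-19))*(-142) = (-18 - 1/19*13)*(-142) = (-18 - 13/19)*(-142) = -355/19*(-142) = 50410/19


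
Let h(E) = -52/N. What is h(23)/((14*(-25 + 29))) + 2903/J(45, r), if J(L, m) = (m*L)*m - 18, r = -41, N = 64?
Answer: 1617937/67761792 ≈ 0.023877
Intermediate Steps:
J(L, m) = -18 + L*m² (J(L, m) = (L*m)*m - 18 = L*m² - 18 = -18 + L*m²)
h(E) = -13/16 (h(E) = -52/64 = -52*1/64 = -13/16)
h(23)/((14*(-25 + 29))) + 2903/J(45, r) = -13*1/(14*(-25 + 29))/16 + 2903/(-18 + 45*(-41)²) = -13/(16*(14*4)) + 2903/(-18 + 45*1681) = -13/16/56 + 2903/(-18 + 75645) = -13/16*1/56 + 2903/75627 = -13/896 + 2903*(1/75627) = -13/896 + 2903/75627 = 1617937/67761792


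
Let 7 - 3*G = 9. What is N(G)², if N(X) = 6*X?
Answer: 16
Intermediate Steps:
G = -⅔ (G = 7/3 - ⅓*9 = 7/3 - 3 = -⅔ ≈ -0.66667)
N(G)² = (6*(-⅔))² = (-4)² = 16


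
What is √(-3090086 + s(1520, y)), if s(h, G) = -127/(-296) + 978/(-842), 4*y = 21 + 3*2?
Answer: I*√11996603130073962/62308 ≈ 1757.9*I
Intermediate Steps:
y = 27/4 (y = (21 + 3*2)/4 = (21 + 6)/4 = (¼)*27 = 27/4 ≈ 6.7500)
s(h, G) = -91277/124616 (s(h, G) = -127*(-1/296) + 978*(-1/842) = 127/296 - 489/421 = -91277/124616)
√(-3090086 + s(1520, y)) = √(-3090086 - 91277/124616) = √(-385074248253/124616) = I*√11996603130073962/62308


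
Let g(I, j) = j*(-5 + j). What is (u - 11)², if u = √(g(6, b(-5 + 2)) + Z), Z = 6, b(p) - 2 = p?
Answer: 133 - 44*√3 ≈ 56.790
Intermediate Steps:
b(p) = 2 + p
u = 2*√3 (u = √((2 + (-5 + 2))*(-5 + (2 + (-5 + 2))) + 6) = √((2 - 3)*(-5 + (2 - 3)) + 6) = √(-(-5 - 1) + 6) = √(-1*(-6) + 6) = √(6 + 6) = √12 = 2*√3 ≈ 3.4641)
(u - 11)² = (2*√3 - 11)² = (-11 + 2*√3)²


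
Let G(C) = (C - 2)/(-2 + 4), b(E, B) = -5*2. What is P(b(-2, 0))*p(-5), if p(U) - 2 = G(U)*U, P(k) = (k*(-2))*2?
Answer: 780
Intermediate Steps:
b(E, B) = -10
G(C) = -1 + C/2 (G(C) = (-2 + C)/2 = (-2 + C)*(½) = -1 + C/2)
P(k) = -4*k (P(k) = -2*k*2 = -4*k)
p(U) = 2 + U*(-1 + U/2) (p(U) = 2 + (-1 + U/2)*U = 2 + U*(-1 + U/2))
P(b(-2, 0))*p(-5) = (-4*(-10))*(2 + (½)*(-5)*(-2 - 5)) = 40*(2 + (½)*(-5)*(-7)) = 40*(2 + 35/2) = 40*(39/2) = 780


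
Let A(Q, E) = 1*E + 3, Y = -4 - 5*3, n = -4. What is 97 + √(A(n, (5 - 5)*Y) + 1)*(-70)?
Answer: -43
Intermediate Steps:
Y = -19 (Y = -4 - 15 = -19)
A(Q, E) = 3 + E (A(Q, E) = E + 3 = 3 + E)
97 + √(A(n, (5 - 5)*Y) + 1)*(-70) = 97 + √((3 + (5 - 5)*(-19)) + 1)*(-70) = 97 + √((3 + 0*(-19)) + 1)*(-70) = 97 + √((3 + 0) + 1)*(-70) = 97 + √(3 + 1)*(-70) = 97 + √4*(-70) = 97 + 2*(-70) = 97 - 140 = -43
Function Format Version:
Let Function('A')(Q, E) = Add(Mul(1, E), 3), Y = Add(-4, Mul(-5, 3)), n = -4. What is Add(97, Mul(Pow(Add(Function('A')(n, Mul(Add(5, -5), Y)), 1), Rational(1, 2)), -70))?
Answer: -43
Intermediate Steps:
Y = -19 (Y = Add(-4, -15) = -19)
Function('A')(Q, E) = Add(3, E) (Function('A')(Q, E) = Add(E, 3) = Add(3, E))
Add(97, Mul(Pow(Add(Function('A')(n, Mul(Add(5, -5), Y)), 1), Rational(1, 2)), -70)) = Add(97, Mul(Pow(Add(Add(3, Mul(Add(5, -5), -19)), 1), Rational(1, 2)), -70)) = Add(97, Mul(Pow(Add(Add(3, Mul(0, -19)), 1), Rational(1, 2)), -70)) = Add(97, Mul(Pow(Add(Add(3, 0), 1), Rational(1, 2)), -70)) = Add(97, Mul(Pow(Add(3, 1), Rational(1, 2)), -70)) = Add(97, Mul(Pow(4, Rational(1, 2)), -70)) = Add(97, Mul(2, -70)) = Add(97, -140) = -43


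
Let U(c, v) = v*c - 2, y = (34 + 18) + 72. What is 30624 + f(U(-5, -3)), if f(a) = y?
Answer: 30748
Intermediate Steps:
y = 124 (y = 52 + 72 = 124)
U(c, v) = -2 + c*v (U(c, v) = c*v - 2 = -2 + c*v)
f(a) = 124
30624 + f(U(-5, -3)) = 30624 + 124 = 30748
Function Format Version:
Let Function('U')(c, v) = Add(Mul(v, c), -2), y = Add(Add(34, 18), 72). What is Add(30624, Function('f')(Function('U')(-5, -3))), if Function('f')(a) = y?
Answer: 30748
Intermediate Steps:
y = 124 (y = Add(52, 72) = 124)
Function('U')(c, v) = Add(-2, Mul(c, v)) (Function('U')(c, v) = Add(Mul(c, v), -2) = Add(-2, Mul(c, v)))
Function('f')(a) = 124
Add(30624, Function('f')(Function('U')(-5, -3))) = Add(30624, 124) = 30748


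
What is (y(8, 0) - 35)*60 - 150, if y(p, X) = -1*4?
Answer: -2490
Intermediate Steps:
y(p, X) = -4
(y(8, 0) - 35)*60 - 150 = (-4 - 35)*60 - 150 = -39*60 - 150 = -2340 - 150 = -2490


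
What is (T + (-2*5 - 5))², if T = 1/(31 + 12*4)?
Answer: 1401856/6241 ≈ 224.62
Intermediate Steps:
T = 1/79 (T = 1/(31 + 48) = 1/79 ≈ 0.012658)
(T + (-2*5 - 5))² = (1/79 + (-2*5 - 5))² = (1/79 + (-10 - 5))² = (1/79 - 15)² = (-1184/79)² = 1401856/6241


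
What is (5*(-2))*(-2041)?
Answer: 20410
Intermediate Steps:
(5*(-2))*(-2041) = -10*(-2041) = 20410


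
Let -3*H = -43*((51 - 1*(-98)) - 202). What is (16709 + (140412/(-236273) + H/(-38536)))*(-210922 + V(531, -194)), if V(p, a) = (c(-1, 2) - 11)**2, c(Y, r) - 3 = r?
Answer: -48123284631300206861/13657524492 ≈ -3.5236e+9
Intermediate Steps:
c(Y, r) = 3 + r
H = -2279/3 (H = -(-43)*((51 - 1*(-98)) - 202)/3 = -(-43)*((51 + 98) - 202)/3 = -(-43)*(149 - 202)/3 = -(-43)*(-53)/3 = -1/3*2279 = -2279/3 ≈ -759.67)
V(p, a) = 36 (V(p, a) = ((3 + 2) - 11)**2 = (5 - 11)**2 = (-6)**2 = 36)
(16709 + (140412/(-236273) + H/(-38536)))*(-210922 + V(531, -194)) = (16709 + (140412/(-236273) - 2279/3/(-38536)))*(-210922 + 36) = (16709 + (140412*(-1/236273) - 2279/3*(-1/38536)))*(-210886) = (16709 + (-140412/236273 + 2279/115608))*(-210886) = (16709 - 15694284329/27315048984)*(-210886) = (456391459189327/27315048984)*(-210886) = -48123284631300206861/13657524492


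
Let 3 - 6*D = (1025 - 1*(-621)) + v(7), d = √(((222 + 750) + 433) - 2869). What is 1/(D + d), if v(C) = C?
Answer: -275/77089 - 2*I*√366/77089 ≈ -0.0035673 - 0.00049634*I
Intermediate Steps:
d = 2*I*√366 (d = √((972 + 433) - 2869) = √(1405 - 2869) = √(-1464) = 2*I*√366 ≈ 38.262*I)
D = -275 (D = ½ - ((1025 - 1*(-621)) + 7)/6 = ½ - ((1025 + 621) + 7)/6 = ½ - (1646 + 7)/6 = ½ - ⅙*1653 = ½ - 551/2 = -275)
1/(D + d) = 1/(-275 + 2*I*√366)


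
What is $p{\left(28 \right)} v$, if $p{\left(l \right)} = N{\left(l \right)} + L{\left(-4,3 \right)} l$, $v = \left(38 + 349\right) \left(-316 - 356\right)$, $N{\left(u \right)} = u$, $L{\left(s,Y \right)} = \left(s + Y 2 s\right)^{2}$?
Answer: $-5716206720$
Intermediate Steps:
$L{\left(s,Y \right)} = \left(s + 2 Y s\right)^{2}$
$v = -260064$ ($v = 387 \left(-672\right) = -260064$)
$p{\left(l \right)} = 785 l$ ($p{\left(l \right)} = l + \left(-4\right)^{2} \left(1 + 2 \cdot 3\right)^{2} l = l + 16 \left(1 + 6\right)^{2} l = l + 16 \cdot 7^{2} l = l + 16 \cdot 49 l = l + 784 l = 785 l$)
$p{\left(28 \right)} v = 785 \cdot 28 \left(-260064\right) = 21980 \left(-260064\right) = -5716206720$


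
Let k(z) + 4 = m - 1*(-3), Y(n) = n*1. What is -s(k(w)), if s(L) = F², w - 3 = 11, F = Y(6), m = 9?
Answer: -36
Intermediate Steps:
Y(n) = n
F = 6
w = 14 (w = 3 + 11 = 14)
k(z) = 8 (k(z) = -4 + (9 - 1*(-3)) = -4 + (9 + 3) = -4 + 12 = 8)
s(L) = 36 (s(L) = 6² = 36)
-s(k(w)) = -1*36 = -36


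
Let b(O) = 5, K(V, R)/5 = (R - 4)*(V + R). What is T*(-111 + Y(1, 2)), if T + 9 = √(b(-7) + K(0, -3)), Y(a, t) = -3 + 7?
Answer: 963 - 107*√110 ≈ -159.23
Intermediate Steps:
K(V, R) = 5*(-4 + R)*(R + V) (K(V, R) = 5*((R - 4)*(V + R)) = 5*((-4 + R)*(R + V)) = 5*(-4 + R)*(R + V))
Y(a, t) = 4
T = -9 + √110 (T = -9 + √(5 + (-20*(-3) - 20*0 + 5*(-3)² + 5*(-3)*0)) = -9 + √(5 + (60 + 0 + 5*9 + 0)) = -9 + √(5 + (60 + 0 + 45 + 0)) = -9 + √(5 + 105) = -9 + √110 ≈ 1.4881)
T*(-111 + Y(1, 2)) = (-9 + √110)*(-111 + 4) = (-9 + √110)*(-107) = 963 - 107*√110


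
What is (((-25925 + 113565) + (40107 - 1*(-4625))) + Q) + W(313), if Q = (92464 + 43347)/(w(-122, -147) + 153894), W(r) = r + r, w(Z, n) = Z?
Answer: 20451504267/153772 ≈ 1.3300e+5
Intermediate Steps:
W(r) = 2*r
Q = 135811/153772 (Q = (92464 + 43347)/(-122 + 153894) = 135811/153772 ≈ 0.88320)
(((-25925 + 113565) + (40107 - 1*(-4625))) + Q) + W(313) = (((-25925 + 113565) + (40107 - 1*(-4625))) + 135811/153772) + 2*313 = ((87640 + (40107 + 4625)) + 135811/153772) + 626 = ((87640 + 44732) + 135811/153772) + 626 = (132372 + 135811/153772) + 626 = 20355242995/153772 + 626 = 20451504267/153772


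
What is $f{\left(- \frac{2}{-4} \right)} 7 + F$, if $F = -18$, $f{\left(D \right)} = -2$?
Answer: $-32$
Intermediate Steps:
$f{\left(- \frac{2}{-4} \right)} 7 + F = \left(-2\right) 7 - 18 = -14 - 18 = -32$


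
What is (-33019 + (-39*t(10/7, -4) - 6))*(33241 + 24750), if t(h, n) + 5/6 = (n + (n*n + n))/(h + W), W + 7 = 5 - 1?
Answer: -41838592797/22 ≈ -1.9018e+9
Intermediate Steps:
W = -3 (W = -7 + (5 - 1) = -7 + 4 = -3)
t(h, n) = -5/6 + (n**2 + 2*n)/(-3 + h) (t(h, n) = -5/6 + (n + (n*n + n))/(h - 3) = -5/6 + (n + (n**2 + n))/(-3 + h) = -5/6 + (n + (n + n**2))/(-3 + h) = -5/6 + (n**2 + 2*n)/(-3 + h))
(-33019 + (-39*t(10/7, -4) - 6))*(33241 + 24750) = (-33019 + (-13*(15 - 50/7 + 6*(-4)**2 + 12*(-4))/(2*(-3 + 10/7)) - 6))*(33241 + 24750) = (-33019 + (-13*(15 - 50/7 + 6*16 - 48)/(2*(-3 + 10*(1/7))) - 6))*57991 = (-33019 + (-13*(15 - 5*10/7 + 96 - 48)/(2*(-3 + 10/7)) - 6))*57991 = (-33019 + (-13*(15 - 50/7 + 96 - 48)/(2*(-11/7)) - 6))*57991 = (-33019 + (-13*(-7)*391/(2*11*7) - 6))*57991 = (-33019 + (-39*(-391/66) - 6))*57991 = (-33019 + (5083/22 - 6))*57991 = (-33019 + 4951/22)*57991 = -721467/22*57991 = -41838592797/22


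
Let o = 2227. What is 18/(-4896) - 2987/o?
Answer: -2819/2096 ≈ -1.3449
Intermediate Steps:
18/(-4896) - 2987/o = 18/(-4896) - 2987/2227 = 18*(-1/4896) - 2987*1/2227 = -1/272 - 2987/2227 = -2819/2096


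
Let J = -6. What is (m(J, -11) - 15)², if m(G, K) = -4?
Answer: 361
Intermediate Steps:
(m(J, -11) - 15)² = (-4 - 15)² = (-19)² = 361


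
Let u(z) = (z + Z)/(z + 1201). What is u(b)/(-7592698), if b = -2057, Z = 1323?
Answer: -367/3249674744 ≈ -1.1293e-7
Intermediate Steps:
u(z) = (1323 + z)/(1201 + z) (u(z) = (z + 1323)/(z + 1201) = (1323 + z)/(1201 + z))
u(b)/(-7592698) = ((1323 - 2057)/(1201 - 2057))/(-7592698) = (-734/(-856))*(-1/7592698) = -1/856*(-734)*(-1/7592698) = (367/428)*(-1/7592698) = -367/3249674744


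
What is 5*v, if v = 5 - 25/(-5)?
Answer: 50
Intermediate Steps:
v = 10 (v = 5 - 25*(-1/5) = 5 + 5 = 10)
5*v = 5*10 = 50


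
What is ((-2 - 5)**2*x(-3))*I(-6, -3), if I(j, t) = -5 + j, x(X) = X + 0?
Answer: 1617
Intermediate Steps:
x(X) = X
((-2 - 5)**2*x(-3))*I(-6, -3) = ((-2 - 5)**2*(-3))*(-5 - 6) = ((-7)**2*(-3))*(-11) = (49*(-3))*(-11) = -147*(-11) = 1617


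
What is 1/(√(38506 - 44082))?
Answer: -I*√1394/2788 ≈ -0.013392*I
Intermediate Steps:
1/(√(38506 - 44082)) = 1/(√(-5576)) = 1/(2*I*√1394) = -I*√1394/2788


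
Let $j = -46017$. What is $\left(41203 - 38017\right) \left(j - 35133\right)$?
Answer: $-258543900$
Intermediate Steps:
$\left(41203 - 38017\right) \left(j - 35133\right) = \left(41203 - 38017\right) \left(-46017 - 35133\right) = 3186 \left(-81150\right) = -258543900$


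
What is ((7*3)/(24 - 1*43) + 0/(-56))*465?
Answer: -9765/19 ≈ -513.95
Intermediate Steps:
((7*3)/(24 - 1*43) + 0/(-56))*465 = (21/(24 - 43) + 0*(-1/56))*465 = (21/(-19) + 0)*465 = (21*(-1/19) + 0)*465 = (-21/19 + 0)*465 = -21/19*465 = -9765/19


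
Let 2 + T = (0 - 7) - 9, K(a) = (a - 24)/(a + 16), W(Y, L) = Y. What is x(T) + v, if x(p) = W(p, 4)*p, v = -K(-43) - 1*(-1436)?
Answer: 47453/27 ≈ 1757.5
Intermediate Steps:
K(a) = (-24 + a)/(16 + a)
T = -18 (T = -2 + ((0 - 7) - 9) = -2 + (-7 - 9) = -2 - 16 = -18)
v = 38705/27 (v = -(-24 - 43)/(16 - 43) - 1*(-1436) = -(-67)/(-27) + 1436 = -(-1)*(-67)/27 + 1436 = -1*67/27 + 1436 = -67/27 + 1436 = 38705/27 ≈ 1433.5)
x(p) = p² (x(p) = p*p = p²)
x(T) + v = (-18)² + 38705/27 = 324 + 38705/27 = 47453/27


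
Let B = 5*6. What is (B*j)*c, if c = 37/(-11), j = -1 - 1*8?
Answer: 9990/11 ≈ 908.18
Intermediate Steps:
j = -9 (j = -1 - 8 = -9)
B = 30
c = -37/11 (c = 37*(-1/11) = -37/11 ≈ -3.3636)
(B*j)*c = (30*(-9))*(-37/11) = -270*(-37/11) = 9990/11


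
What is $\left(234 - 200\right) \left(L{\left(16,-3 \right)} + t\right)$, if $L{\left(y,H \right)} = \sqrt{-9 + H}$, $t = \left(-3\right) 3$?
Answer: $-306 + 68 i \sqrt{3} \approx -306.0 + 117.78 i$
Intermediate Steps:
$t = -9$
$\left(234 - 200\right) \left(L{\left(16,-3 \right)} + t\right) = \left(234 - 200\right) \left(\sqrt{-9 - 3} - 9\right) = \left(234 - 200\right) \left(\sqrt{-12} - 9\right) = 34 \left(2 i \sqrt{3} - 9\right) = 34 \left(-9 + 2 i \sqrt{3}\right) = -306 + 68 i \sqrt{3}$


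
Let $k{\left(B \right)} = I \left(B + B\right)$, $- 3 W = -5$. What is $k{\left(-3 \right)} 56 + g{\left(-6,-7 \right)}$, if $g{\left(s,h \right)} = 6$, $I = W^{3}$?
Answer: $- \frac{13946}{9} \approx -1549.6$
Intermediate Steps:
$W = \frac{5}{3}$ ($W = \left(- \frac{1}{3}\right) \left(-5\right) = \frac{5}{3} \approx 1.6667$)
$I = \frac{125}{27}$ ($I = \left(\frac{5}{3}\right)^{3} = \frac{125}{27} \approx 4.6296$)
$k{\left(B \right)} = \frac{250 B}{27}$ ($k{\left(B \right)} = \frac{125 \left(B + B\right)}{27} = \frac{125 \cdot 2 B}{27} = \frac{250 B}{27}$)
$k{\left(-3 \right)} 56 + g{\left(-6,-7 \right)} = \frac{250}{27} \left(-3\right) 56 + 6 = \left(- \frac{250}{9}\right) 56 + 6 = - \frac{14000}{9} + 6 = - \frac{13946}{9}$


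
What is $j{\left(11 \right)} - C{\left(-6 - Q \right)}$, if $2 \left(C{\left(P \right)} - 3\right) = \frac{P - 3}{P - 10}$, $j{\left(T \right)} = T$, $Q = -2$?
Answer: $\frac{31}{4} \approx 7.75$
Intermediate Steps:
$C{\left(P \right)} = 3 + \frac{-3 + P}{2 \left(-10 + P\right)}$ ($C{\left(P \right)} = 3 + \frac{\left(P - 3\right) \frac{1}{P - 10}}{2} = 3 + \frac{\left(-3 + P\right) \frac{1}{-10 + P}}{2} = 3 + \frac{\frac{1}{-10 + P} \left(-3 + P\right)}{2} = 3 + \frac{-3 + P}{2 \left(-10 + P\right)}$)
$j{\left(11 \right)} - C{\left(-6 - Q \right)} = 11 - \frac{7 \left(-9 - 4\right)}{2 \left(-10 - 4\right)} = 11 - \frac{7}{2} \frac{1}{-14} \left(-13\right) = 11 - \frac{7}{2} \left(- \frac{1}{14}\right) \left(-13\right) = 11 - \frac{13}{4} = \frac{31}{4}$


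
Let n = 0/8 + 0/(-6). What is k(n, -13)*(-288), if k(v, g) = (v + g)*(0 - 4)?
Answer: -14976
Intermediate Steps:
n = 0 (n = 0*(⅛) + 0*(-⅙) = 0 + 0 = 0)
k(v, g) = -4*g - 4*v (k(v, g) = (g + v)*(-4) = -4*g - 4*v)
k(n, -13)*(-288) = (-4*(-13) - 4*0)*(-288) = (52 + 0)*(-288) = 52*(-288) = -14976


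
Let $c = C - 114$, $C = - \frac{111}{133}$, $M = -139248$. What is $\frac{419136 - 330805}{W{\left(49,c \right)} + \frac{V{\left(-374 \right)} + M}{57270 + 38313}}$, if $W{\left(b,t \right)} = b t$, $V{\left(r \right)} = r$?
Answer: $- \frac{160415897487}{10221526931} \approx -15.694$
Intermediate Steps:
$C = - \frac{111}{133}$ ($C = \left(-111\right) \frac{1}{133} = - \frac{111}{133} \approx -0.83459$)
$c = - \frac{15273}{133}$ ($c = - \frac{111}{133} - 114 = - \frac{15273}{133} \approx -114.83$)
$\frac{419136 - 330805}{W{\left(49,c \right)} + \frac{V{\left(-374 \right)} + M}{57270 + 38313}} = \frac{419136 - 330805}{49 \left(- \frac{15273}{133}\right) + \frac{-374 - 139248}{57270 + 38313}} = \frac{88331}{- \frac{106911}{19} - \frac{139622}{95583}} = \frac{88331}{- \frac{10221526931}{1816077}} = 88331 \left(- \frac{1816077}{10221526931}\right) = - \frac{160415897487}{10221526931}$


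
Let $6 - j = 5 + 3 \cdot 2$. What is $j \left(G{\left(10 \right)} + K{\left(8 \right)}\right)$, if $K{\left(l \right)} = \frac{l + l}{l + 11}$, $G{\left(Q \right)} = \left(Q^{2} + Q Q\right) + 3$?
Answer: $- \frac{19365}{19} \approx -1019.2$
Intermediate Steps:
$G{\left(Q \right)} = 3 + 2 Q^{2}$ ($G{\left(Q \right)} = \left(Q^{2} + Q^{2}\right) + 3 = 2 Q^{2} + 3 = 3 + 2 Q^{2}$)
$K{\left(l \right)} = \frac{2 l}{11 + l}$
$j = -5$ ($j = 6 - \left(5 + 3 \cdot 2\right) = 6 - \left(5 + 6\right) = 6 - 11 = -5$)
$j \left(G{\left(10 \right)} + K{\left(8 \right)}\right) = - 5 \left(\left(3 + 2 \cdot 10^{2}\right) + 2 \cdot 8 \frac{1}{11 + 8}\right) = - 5 \left(\left(3 + 2 \cdot 100\right) + 2 \cdot 8 \cdot \frac{1}{19}\right) = - 5 \left(\left(3 + 200\right) + 2 \cdot 8 \cdot \frac{1}{19}\right) = - 5 \left(203 + \frac{16}{19}\right) = \left(-5\right) \frac{3873}{19} = - \frac{19365}{19}$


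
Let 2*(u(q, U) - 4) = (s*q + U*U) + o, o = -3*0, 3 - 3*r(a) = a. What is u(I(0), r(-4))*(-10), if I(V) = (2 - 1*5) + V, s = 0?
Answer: -605/9 ≈ -67.222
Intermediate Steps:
I(V) = -3 + V (I(V) = (2 - 5) + V = -3 + V)
r(a) = 1 - a/3
o = 0
u(q, U) = 4 + U**2/2 (u(q, U) = 4 + ((0*q + U*U) + 0)/2 = 4 + ((0 + U**2) + 0)/2 = 4 + (U**2 + 0)/2 = 4 + U**2/2)
u(I(0), r(-4))*(-10) = (4 + (1 - 1/3*(-4))**2/2)*(-10) = (4 + (1 + 4/3)**2/2)*(-10) = (4 + (7/3)**2/2)*(-10) = (4 + (1/2)*(49/9))*(-10) = (4 + 49/18)*(-10) = (121/18)*(-10) = -605/9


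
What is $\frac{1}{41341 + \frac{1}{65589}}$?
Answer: $\frac{65589}{2711514850} \approx 2.4189 \cdot 10^{-5}$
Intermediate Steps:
$\frac{1}{41341 + \frac{1}{65589}} = \frac{1}{\frac{2711514850}{65589}} = \frac{65589}{2711514850}$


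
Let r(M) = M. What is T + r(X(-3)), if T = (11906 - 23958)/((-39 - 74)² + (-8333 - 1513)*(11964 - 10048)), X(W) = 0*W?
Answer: 12052/18852167 ≈ 0.00063929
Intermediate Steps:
X(W) = 0
T = 12052/18852167 (T = -12052/((-113)² - 9846*1916) = -12052/(12769 - 18864936) = -12052/(-18852167) = -12052*(-1/18852167) = 12052/18852167 ≈ 0.00063929)
T + r(X(-3)) = 12052/18852167 + 0 = 12052/18852167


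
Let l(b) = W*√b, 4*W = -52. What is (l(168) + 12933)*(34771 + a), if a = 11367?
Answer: 596702754 - 1199588*√42 ≈ 5.8893e+8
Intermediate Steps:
W = -13 (W = (¼)*(-52) = -13)
l(b) = -13*√b
(l(168) + 12933)*(34771 + a) = (-26*√42 + 12933)*(34771 + 11367) = (-26*√42 + 12933)*46138 = (12933 - 26*√42)*46138 = 596702754 - 1199588*√42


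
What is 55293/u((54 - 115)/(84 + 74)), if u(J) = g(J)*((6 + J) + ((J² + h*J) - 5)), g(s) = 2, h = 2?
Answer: -690167226/229 ≈ -3.0138e+6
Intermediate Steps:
u(J) = 2 + 2*J² + 6*J (u(J) = 2*((6 + J) + ((J² + 2*J) - 5)) = 2*((6 + J) + (-5 + J² + 2*J)) = 2*(1 + J² + 3*J) = 2 + 2*J² + 6*J)
55293/u((54 - 115)/(84 + 74)) = 55293/(2 + 2*((54 - 115)/(84 + 74))² + 6*((54 - 115)/(84 + 74))) = 55293/(2 + 2*(-61/158)² + 6*(-61/158)) = 55293/(2 + 2*(3721/24964) - 183/79) = 55293/(2 + 3721/12482 - 183/79) = 55293/(-229/12482) = 55293*(-12482/229) = -690167226/229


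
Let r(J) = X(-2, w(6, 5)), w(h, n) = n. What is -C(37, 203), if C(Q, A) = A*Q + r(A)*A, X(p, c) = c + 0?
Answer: -8526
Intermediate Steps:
X(p, c) = c
r(J) = 5
C(Q, A) = 5*A + A*Q (C(Q, A) = A*Q + 5*A = 5*A + A*Q)
-C(37, 203) = -203*(5 + 37) = -203*42 = -1*8526 = -8526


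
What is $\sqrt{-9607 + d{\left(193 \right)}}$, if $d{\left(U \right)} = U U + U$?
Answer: $\sqrt{27835} \approx 166.84$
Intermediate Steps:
$d{\left(U \right)} = U + U^{2}$ ($d{\left(U \right)} = U^{2} + U = U + U^{2}$)
$\sqrt{-9607 + d{\left(193 \right)}} = \sqrt{-9607 + 193 \left(1 + 193\right)} = \sqrt{-9607 + 193 \cdot 194} = \sqrt{-9607 + 37442} = \sqrt{27835}$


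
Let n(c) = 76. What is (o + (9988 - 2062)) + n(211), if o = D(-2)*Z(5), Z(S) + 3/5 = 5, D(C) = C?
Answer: 39966/5 ≈ 7993.2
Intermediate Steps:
Z(S) = 22/5 (Z(S) = -3/5 + 5 = 22/5)
o = -44/5 (o = -2*22/5 = -44/5 ≈ -8.8000)
(o + (9988 - 2062)) + n(211) = (-44/5 + (9988 - 2062)) + 76 = (-44/5 + 7926) + 76 = 39586/5 + 76 = 39966/5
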